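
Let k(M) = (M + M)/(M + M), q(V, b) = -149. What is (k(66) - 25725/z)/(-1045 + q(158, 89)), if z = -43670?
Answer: -13879/10428396 ≈ -0.0013309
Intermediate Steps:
k(M) = 1 (k(M) = (2*M)/((2*M)) = (2*M)*(1/(2*M)) = 1)
(k(66) - 25725/z)/(-1045 + q(158, 89)) = (1 - 25725/(-43670))/(-1045 - 149) = (1 - 25725*(-1/43670))/(-1194) = (1 + 5145/8734)*(-1/1194) = (13879/8734)*(-1/1194) = -13879/10428396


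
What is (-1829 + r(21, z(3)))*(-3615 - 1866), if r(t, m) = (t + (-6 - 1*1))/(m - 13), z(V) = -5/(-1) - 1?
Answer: 10033275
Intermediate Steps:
z(V) = 4 (z(V) = -5*(-1) - 1 = 5 - 1 = 4)
r(t, m) = (-7 + t)/(-13 + m) (r(t, m) = (t + (-6 - 1))/(-13 + m) = (t - 7)/(-13 + m) = (-7 + t)/(-13 + m))
(-1829 + r(21, z(3)))*(-3615 - 1866) = (-1829 + (-7 + 21)/(-13 + 4))*(-3615 - 1866) = (-1829 + 14/(-9))*(-5481) = (-1829 - ⅑*14)*(-5481) = (-1829 - 14/9)*(-5481) = -16475/9*(-5481) = 10033275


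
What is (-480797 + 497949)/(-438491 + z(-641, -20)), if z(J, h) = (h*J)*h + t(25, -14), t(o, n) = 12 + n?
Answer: -17152/694893 ≈ -0.024683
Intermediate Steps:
z(J, h) = -2 + J*h² (z(J, h) = (h*J)*h + (12 - 14) = (J*h)*h - 2 = J*h² - 2 = -2 + J*h²)
(-480797 + 497949)/(-438491 + z(-641, -20)) = (-480797 + 497949)/(-438491 + (-2 - 641*(-20)²)) = 17152/(-438491 + (-2 - 641*400)) = 17152/(-438491 + (-2 - 256400)) = 17152/(-438491 - 256402) = 17152/(-694893) = 17152*(-1/694893) = -17152/694893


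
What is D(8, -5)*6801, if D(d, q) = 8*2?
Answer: 108816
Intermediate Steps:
D(d, q) = 16
D(8, -5)*6801 = 16*6801 = 108816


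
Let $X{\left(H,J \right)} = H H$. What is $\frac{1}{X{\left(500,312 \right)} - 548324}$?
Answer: $- \frac{1}{298324} \approx -3.3521 \cdot 10^{-6}$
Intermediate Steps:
$X{\left(H,J \right)} = H^{2}$
$\frac{1}{X{\left(500,312 \right)} - 548324} = \frac{1}{500^{2} - 548324} = \frac{1}{250000 - 548324} = \frac{1}{-298324} = - \frac{1}{298324}$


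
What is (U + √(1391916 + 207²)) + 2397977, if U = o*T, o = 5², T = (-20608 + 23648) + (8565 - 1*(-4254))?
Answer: 2794452 + √1434765 ≈ 2.7956e+6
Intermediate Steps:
T = 15859 (T = 3040 + (8565 + 4254) = 3040 + 12819 = 15859)
o = 25
U = 396475 (U = 25*15859 = 396475)
(U + √(1391916 + 207²)) + 2397977 = (396475 + √(1391916 + 207²)) + 2397977 = (396475 + √(1391916 + 42849)) + 2397977 = (396475 + √1434765) + 2397977 = 2794452 + √1434765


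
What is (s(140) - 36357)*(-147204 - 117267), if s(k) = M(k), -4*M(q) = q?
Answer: 9624628632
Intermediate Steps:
M(q) = -q/4
s(k) = -k/4
(s(140) - 36357)*(-147204 - 117267) = (-1/4*140 - 36357)*(-147204 - 117267) = (-35 - 36357)*(-264471) = -36392*(-264471) = 9624628632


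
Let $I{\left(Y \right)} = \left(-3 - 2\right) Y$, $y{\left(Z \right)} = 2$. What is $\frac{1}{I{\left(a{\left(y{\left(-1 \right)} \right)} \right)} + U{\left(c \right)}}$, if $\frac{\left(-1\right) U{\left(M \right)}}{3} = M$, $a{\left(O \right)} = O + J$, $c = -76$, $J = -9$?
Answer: $\frac{1}{263} \approx 0.0038023$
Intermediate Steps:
$a{\left(O \right)} = -9 + O$ ($a{\left(O \right)} = O - 9 = -9 + O$)
$I{\left(Y \right)} = - 5 Y$
$U{\left(M \right)} = - 3 M$
$\frac{1}{I{\left(a{\left(y{\left(-1 \right)} \right)} \right)} + U{\left(c \right)}} = \frac{1}{- 5 \left(-9 + 2\right) - -228} = \frac{1}{\left(-5\right) \left(-7\right) + 228} = \frac{1}{35 + 228} = \frac{1}{263}$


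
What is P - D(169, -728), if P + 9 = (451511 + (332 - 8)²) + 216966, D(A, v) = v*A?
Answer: 896476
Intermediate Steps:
D(A, v) = A*v
P = 773444 (P = -9 + ((451511 + (332 - 8)²) + 216966) = -9 + ((451511 + 324²) + 216966) = -9 + ((451511 + 104976) + 216966) = -9 + (556487 + 216966) = -9 + 773453 = 773444)
P - D(169, -728) = 773444 - 169*(-728) = 773444 - 1*(-123032) = 773444 + 123032 = 896476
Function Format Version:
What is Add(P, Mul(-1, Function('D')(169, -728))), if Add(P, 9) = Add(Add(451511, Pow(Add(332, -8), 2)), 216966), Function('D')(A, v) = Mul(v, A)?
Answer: 896476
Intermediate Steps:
Function('D')(A, v) = Mul(A, v)
P = 773444 (P = Add(-9, Add(Add(451511, Pow(Add(332, -8), 2)), 216966)) = Add(-9, Add(Add(451511, Pow(324, 2)), 216966)) = Add(-9, Add(Add(451511, 104976), 216966)) = Add(-9, Add(556487, 216966)) = Add(-9, 773453) = 773444)
Add(P, Mul(-1, Function('D')(169, -728))) = Add(773444, Mul(-1, Mul(169, -728))) = Add(773444, Mul(-1, -123032)) = Add(773444, 123032) = 896476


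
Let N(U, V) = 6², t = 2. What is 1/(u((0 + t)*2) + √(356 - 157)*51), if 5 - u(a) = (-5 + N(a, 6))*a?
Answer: 7/29614 + 3*√199/29614 ≈ 0.0016654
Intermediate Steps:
N(U, V) = 36
u(a) = 5 - 31*a (u(a) = 5 - (-5 + 36)*a = 5 - 31*a)
1/(u((0 + t)*2) + √(356 - 157)*51) = 1/((5 - 31*(0 + 2)*2) + √(356 - 157)*51) = 1/((5 - 62*2) + √199*51) = 1/((5 - 31*4) + 51*√199) = 1/((5 - 124) + 51*√199) = 1/(-119 + 51*√199)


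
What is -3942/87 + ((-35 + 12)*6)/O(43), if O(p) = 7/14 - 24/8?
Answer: 1434/145 ≈ 9.8896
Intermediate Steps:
O(p) = -5/2 (O(p) = 7*(1/14) - 24*⅛ = ½ - 3 = -5/2)
-3942/87 + ((-35 + 12)*6)/O(43) = -3942/87 + ((-35 + 12)*6)/(-5/2) = -3942*1/87 - 23*6*(-⅖) = -1314/29 - 138*(-⅖) = -1314/29 + 276/5 = 1434/145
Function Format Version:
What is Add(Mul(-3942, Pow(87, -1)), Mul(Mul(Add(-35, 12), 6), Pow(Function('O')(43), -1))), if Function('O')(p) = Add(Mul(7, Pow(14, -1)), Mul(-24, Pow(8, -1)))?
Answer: Rational(1434, 145) ≈ 9.8896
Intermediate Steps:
Function('O')(p) = Rational(-5, 2) (Function('O')(p) = Add(Mul(7, Rational(1, 14)), Mul(-24, Rational(1, 8))) = Add(Rational(1, 2), -3) = Rational(-5, 2))
Add(Mul(-3942, Pow(87, -1)), Mul(Mul(Add(-35, 12), 6), Pow(Function('O')(43), -1))) = Add(Mul(-3942, Pow(87, -1)), Mul(Mul(Add(-35, 12), 6), Pow(Rational(-5, 2), -1))) = Add(Mul(-3942, Rational(1, 87)), Mul(Mul(-23, 6), Rational(-2, 5))) = Add(Rational(-1314, 29), Mul(-138, Rational(-2, 5))) = Add(Rational(-1314, 29), Rational(276, 5)) = Rational(1434, 145)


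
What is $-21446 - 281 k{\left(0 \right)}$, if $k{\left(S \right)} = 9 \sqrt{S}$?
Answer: $-21446$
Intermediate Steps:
$-21446 - 281 k{\left(0 \right)} = -21446 - 281 \cdot 9 \sqrt{0} = -21446 - 281 \cdot 9 \cdot 0 = -21446 - 0 = -21446 + 0 = -21446$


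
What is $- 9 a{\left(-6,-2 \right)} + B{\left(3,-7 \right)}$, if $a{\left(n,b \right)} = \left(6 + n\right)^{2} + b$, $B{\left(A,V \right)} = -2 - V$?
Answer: $23$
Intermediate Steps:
$a{\left(n,b \right)} = b + \left(6 + n\right)^{2}$
$- 9 a{\left(-6,-2 \right)} + B{\left(3,-7 \right)} = - 9 \left(-2 + \left(6 - 6\right)^{2}\right) - -5 = - 9 \left(-2 + 0^{2}\right) + \left(-2 + 7\right) = - 9 \left(-2 + 0\right) + 5 = \left(-9\right) \left(-2\right) + 5 = 18 + 5 = 23$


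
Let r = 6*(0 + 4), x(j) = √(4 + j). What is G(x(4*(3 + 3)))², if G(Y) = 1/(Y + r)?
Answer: 151/75076 - 6*√7/18769 ≈ 0.0011655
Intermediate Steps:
r = 24 (r = 6*4 = 24)
G(Y) = 1/(24 + Y) (G(Y) = 1/(Y + 24) = 1/(24 + Y))
G(x(4*(3 + 3)))² = (1/(24 + √(4 + 4*(3 + 3))))² = (1/(24 + √(4 + 4*6)))² = (1/(24 + √(4 + 24)))² = (1/(24 + √28))² = (1/(24 + 2*√7))² = (24 + 2*√7)⁻²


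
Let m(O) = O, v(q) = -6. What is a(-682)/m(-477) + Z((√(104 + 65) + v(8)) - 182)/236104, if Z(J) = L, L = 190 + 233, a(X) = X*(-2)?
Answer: -321844085/112621608 ≈ -2.8577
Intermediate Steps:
a(X) = -2*X
L = 423
Z(J) = 423
a(-682)/m(-477) + Z((√(104 + 65) + v(8)) - 182)/236104 = -2*(-682)/(-477) + 423/236104 = 1364*(-1/477) + 423*(1/236104) = -1364/477 + 423/236104 = -321844085/112621608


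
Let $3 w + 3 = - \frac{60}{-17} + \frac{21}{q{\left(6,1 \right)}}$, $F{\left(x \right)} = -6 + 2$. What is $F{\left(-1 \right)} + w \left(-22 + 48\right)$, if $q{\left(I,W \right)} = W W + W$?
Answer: $\frac{1557}{17} \approx 91.588$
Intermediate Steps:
$F{\left(x \right)} = -4$
$q{\left(I,W \right)} = W + W^{2}$ ($q{\left(I,W \right)} = W^{2} + W = W + W^{2}$)
$w = \frac{125}{34}$ ($w = -1 + \frac{- \frac{60}{-17} + \frac{21}{1 \left(1 + 1\right)}}{3} = -1 + \frac{\left(-60\right) \left(- \frac{1}{17}\right) + \frac{21}{1 \cdot 2}}{3} = -1 + \frac{\frac{60}{17} + \frac{21}{2}}{3} = -1 + \frac{1}{3} \cdot \frac{477}{34} = -1 + \frac{159}{34} = \frac{125}{34} \approx 3.6765$)
$F{\left(-1 \right)} + w \left(-22 + 48\right) = -4 + \frac{125 \left(-22 + 48\right)}{34} = -4 + \frac{125}{34} \cdot 26 = -4 + \frac{1625}{17} = \frac{1557}{17}$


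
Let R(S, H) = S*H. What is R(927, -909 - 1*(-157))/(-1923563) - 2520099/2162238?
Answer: -1113421477995/1386400337998 ≈ -0.80310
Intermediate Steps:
R(S, H) = H*S
R(927, -909 - 1*(-157))/(-1923563) - 2520099/2162238 = ((-909 - 1*(-157))*927)/(-1923563) - 2520099/2162238 = ((-909 + 157)*927)*(-1/1923563) - 2520099*1/2162238 = -752*927*(-1/1923563) - 840033/720746 = -697104*(-1/1923563) - 840033/720746 = 697104/1923563 - 840033/720746 = -1113421477995/1386400337998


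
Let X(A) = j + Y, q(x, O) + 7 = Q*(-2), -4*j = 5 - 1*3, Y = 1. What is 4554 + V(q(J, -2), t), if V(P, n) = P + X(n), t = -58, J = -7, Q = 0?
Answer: 9095/2 ≈ 4547.5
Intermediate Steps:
j = -½ (j = -(5 - 1*3)/4 = -(5 - 3)/4 = -¼*2 = -½ ≈ -0.50000)
q(x, O) = -7 (q(x, O) = -7 + 0*(-2) = -7 + 0 = -7)
X(A) = ½ (X(A) = -½ + 1 = ½)
V(P, n) = ½ + P (V(P, n) = P + ½ = ½ + P)
4554 + V(q(J, -2), t) = 4554 + (½ - 7) = 4554 - 13/2 = 9095/2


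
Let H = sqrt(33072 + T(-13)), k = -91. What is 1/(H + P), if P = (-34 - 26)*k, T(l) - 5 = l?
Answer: 1365/7444634 - sqrt(8266)/14889268 ≈ 0.00017725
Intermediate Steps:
T(l) = 5 + l
P = 5460 (P = (-34 - 26)*(-91) = -60*(-91) = 5460)
H = 2*sqrt(8266) (H = sqrt(33072 + (5 - 13)) = sqrt(33072 - 8) = sqrt(33064) = 2*sqrt(8266) ≈ 181.83)
1/(H + P) = 1/(2*sqrt(8266) + 5460) = 1/(5460 + 2*sqrt(8266))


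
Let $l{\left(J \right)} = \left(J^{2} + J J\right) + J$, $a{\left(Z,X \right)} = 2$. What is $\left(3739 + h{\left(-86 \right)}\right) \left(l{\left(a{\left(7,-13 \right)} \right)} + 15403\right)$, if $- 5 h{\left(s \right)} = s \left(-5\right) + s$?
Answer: $\frac{282843963}{5} \approx 5.6569 \cdot 10^{7}$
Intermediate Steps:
$h{\left(s \right)} = \frac{4 s}{5}$ ($h{\left(s \right)} = - \frac{s \left(-5\right) + s}{5} = - \frac{- 5 s + s}{5} = - \frac{\left(-4\right) s}{5} = \frac{4 s}{5}$)
$l{\left(J \right)} = J + 2 J^{2}$ ($l{\left(J \right)} = \left(J^{2} + J^{2}\right) + J = 2 J^{2} + J = J + 2 J^{2}$)
$\left(3739 + h{\left(-86 \right)}\right) \left(l{\left(a{\left(7,-13 \right)} \right)} + 15403\right) = \left(3739 + \frac{4}{5} \left(-86\right)\right) \left(2 \left(1 + 2 \cdot 2\right) + 15403\right) = \left(3739 - \frac{344}{5}\right) \left(2 \left(1 + 4\right) + 15403\right) = \frac{18351 \left(2 \cdot 5 + 15403\right)}{5} = \frac{18351 \left(10 + 15403\right)}{5} = \frac{18351}{5} \cdot 15413 = \frac{282843963}{5}$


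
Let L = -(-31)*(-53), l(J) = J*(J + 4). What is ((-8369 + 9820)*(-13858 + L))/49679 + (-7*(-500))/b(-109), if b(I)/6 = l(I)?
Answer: -22062119981/48735099 ≈ -452.69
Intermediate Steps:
l(J) = J*(4 + J)
L = -1643 (L = -1*1643 = -1643)
b(I) = 6*I*(4 + I) (b(I) = 6*(I*(4 + I)) = 6*I*(4 + I))
((-8369 + 9820)*(-13858 + L))/49679 + (-7*(-500))/b(-109) = ((-8369 + 9820)*(-13858 - 1643))/49679 + (-7*(-500))/((6*(-109)*(4 - 109))) = (1451*(-15501))*(1/49679) + 3500/((6*(-109)*(-105))) = -22491951*1/49679 + 3500/68670 = -22491951/49679 + 3500*(1/68670) = -22491951/49679 + 50/981 = -22062119981/48735099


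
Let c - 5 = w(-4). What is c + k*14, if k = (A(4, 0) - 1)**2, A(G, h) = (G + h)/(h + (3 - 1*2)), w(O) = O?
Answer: 127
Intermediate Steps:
c = 1 (c = 5 - 4 = 1)
A(G, h) = (G + h)/(1 + h) (A(G, h) = (G + h)/(h + (3 - 2)) = (G + h)/(h + 1) = (G + h)/(1 + h))
k = 9 (k = ((4 + 0)/(1 + 0) - 1)**2 = (4/1 - 1)**2 = (1*4 - 1)**2 = (4 - 1)**2 = 3**2 = 9)
c + k*14 = 1 + 9*14 = 1 + 126 = 127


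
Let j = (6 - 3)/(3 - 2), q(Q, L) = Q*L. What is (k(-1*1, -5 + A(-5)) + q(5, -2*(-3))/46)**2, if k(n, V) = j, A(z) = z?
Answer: 7056/529 ≈ 13.338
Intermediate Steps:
q(Q, L) = L*Q
j = 3 (j = 3/1 = 3*1 = 3)
k(n, V) = 3
(k(-1*1, -5 + A(-5)) + q(5, -2*(-3))/46)**2 = (3 + (-2*(-3)*5)/46)**2 = (3 + (6*5)*(1/46))**2 = (3 + 30*(1/46))**2 = (3 + 15/23)**2 = (84/23)**2 = 7056/529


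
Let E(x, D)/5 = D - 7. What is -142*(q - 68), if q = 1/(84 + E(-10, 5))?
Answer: 357201/37 ≈ 9654.1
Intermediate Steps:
E(x, D) = -35 + 5*D (E(x, D) = 5*(D - 7) = 5*(-7 + D) = -35 + 5*D)
q = 1/74 (q = 1/(84 + (-35 + 5*5)) = 1/(84 + (-35 + 25)) = 1/(84 - 10) = 1/74 ≈ 0.013514)
-142*(q - 68) = -142*(1/74 - 68) = -142*(-5031/74) = 357201/37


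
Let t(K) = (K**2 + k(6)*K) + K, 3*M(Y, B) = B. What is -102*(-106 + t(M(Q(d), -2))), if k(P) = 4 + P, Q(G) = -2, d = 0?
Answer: 34544/3 ≈ 11515.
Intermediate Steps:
M(Y, B) = B/3
t(K) = K**2 + 11*K (t(K) = (K**2 + (4 + 6)*K) + K = (K**2 + 10*K) + K = K**2 + 11*K)
-102*(-106 + t(M(Q(d), -2))) = -102*(-106 + ((1/3)*(-2))*(11 + (1/3)*(-2))) = -102*(-106 - 2*(11 - 2/3)/3) = -102*(-106 - 2/3*31/3) = -102*(-106 - 62/9) = -102*(-1016/9) = 34544/3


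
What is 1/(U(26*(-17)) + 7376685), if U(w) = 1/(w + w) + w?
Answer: 884/6520598811 ≈ 1.3557e-7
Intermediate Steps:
U(w) = w + 1/(2*w) (U(w) = 1/(2*w) + w = w + 1/(2*w))
1/(U(26*(-17)) + 7376685) = 1/((26*(-17) + 1/(2*((26*(-17))))) + 7376685) = 1/((-442 + (½)/(-442)) + 7376685) = 1/((-442 + (½)*(-1/442)) + 7376685) = 1/((-442 - 1/884) + 7376685) = 1/(-390729/884 + 7376685) = 1/(6520598811/884) = 884/6520598811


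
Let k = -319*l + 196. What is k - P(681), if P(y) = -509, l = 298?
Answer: -94357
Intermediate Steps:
k = -94866 (k = -319*298 + 196 = -95062 + 196 = -94866)
k - P(681) = -94866 - 1*(-509) = -94866 + 509 = -94357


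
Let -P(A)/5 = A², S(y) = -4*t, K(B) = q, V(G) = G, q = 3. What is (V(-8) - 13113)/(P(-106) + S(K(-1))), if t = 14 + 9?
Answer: 13121/56272 ≈ 0.23317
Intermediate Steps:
K(B) = 3
t = 23
S(y) = -92 (S(y) = -4*23 = -92)
P(A) = -5*A²
(V(-8) - 13113)/(P(-106) + S(K(-1))) = (-8 - 13113)/(-5*(-106)² - 92) = -13121/(-5*11236 - 92) = -13121/(-56180 - 92) = -13121/(-56272) = -13121*(-1/56272) = 13121/56272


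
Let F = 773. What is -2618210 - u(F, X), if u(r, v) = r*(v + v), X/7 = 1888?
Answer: -23050146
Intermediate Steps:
X = 13216 (X = 7*1888 = 13216)
u(r, v) = 2*r*v (u(r, v) = r*(2*v) = 2*r*v)
-2618210 - u(F, X) = -2618210 - 2*773*13216 = -2618210 - 1*20431936 = -2618210 - 20431936 = -23050146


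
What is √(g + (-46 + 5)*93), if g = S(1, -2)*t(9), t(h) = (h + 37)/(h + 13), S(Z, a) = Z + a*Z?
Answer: I*√461626/11 ≈ 61.766*I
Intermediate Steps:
S(Z, a) = Z + Z*a
t(h) = (37 + h)/(13 + h)
g = -23/11 (g = (1*(1 - 2))*((37 + 9)/(13 + 9)) = (1*(-1))*(46/22) = -46/22 = -1*23/11 = -23/11 ≈ -2.0909)
√(g + (-46 + 5)*93) = √(-23/11 + (-46 + 5)*93) = √(-23/11 - 41*93) = √(-23/11 - 3813) = √(-41966/11) = I*√461626/11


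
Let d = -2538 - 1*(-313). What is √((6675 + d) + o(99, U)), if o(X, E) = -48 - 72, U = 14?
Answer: √4330 ≈ 65.803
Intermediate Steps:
d = -2225 (d = -2538 + 313 = -2225)
o(X, E) = -120
√((6675 + d) + o(99, U)) = √((6675 - 2225) - 120) = √(4450 - 120) = √4330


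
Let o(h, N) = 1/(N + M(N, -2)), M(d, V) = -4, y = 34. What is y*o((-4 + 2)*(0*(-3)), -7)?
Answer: -34/11 ≈ -3.0909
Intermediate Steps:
o(h, N) = 1/(-4 + N) (o(h, N) = 1/(N - 4) = 1/(-4 + N))
y*o((-4 + 2)*(0*(-3)), -7) = 34/(-4 - 7) = 34/(-11) = 34*(-1/11) = -34/11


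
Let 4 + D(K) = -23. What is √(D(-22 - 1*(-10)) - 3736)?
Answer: I*√3763 ≈ 61.343*I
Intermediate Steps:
D(K) = -27 (D(K) = -4 - 23 = -27)
√(D(-22 - 1*(-10)) - 3736) = √(-27 - 3736) = √(-3763) = I*√3763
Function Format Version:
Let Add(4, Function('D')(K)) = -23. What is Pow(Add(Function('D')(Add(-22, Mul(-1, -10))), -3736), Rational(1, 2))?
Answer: Mul(I, Pow(3763, Rational(1, 2))) ≈ Mul(61.343, I)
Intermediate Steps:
Function('D')(K) = -27 (Function('D')(K) = Add(-4, -23) = -27)
Pow(Add(Function('D')(Add(-22, Mul(-1, -10))), -3736), Rational(1, 2)) = Pow(Add(-27, -3736), Rational(1, 2)) = Pow(-3763, Rational(1, 2)) = Mul(I, Pow(3763, Rational(1, 2)))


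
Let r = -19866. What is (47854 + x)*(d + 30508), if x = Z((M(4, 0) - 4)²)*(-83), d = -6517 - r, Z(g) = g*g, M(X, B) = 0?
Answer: 1166859342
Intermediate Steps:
Z(g) = g²
d = 13349 (d = -6517 - 1*(-19866) = -6517 + 19866 = 13349)
x = -21248 (x = ((0 - 4)²)²*(-83) = ((-4)²)²*(-83) = 16²*(-83) = 256*(-83) = -21248)
(47854 + x)*(d + 30508) = (47854 - 21248)*(13349 + 30508) = 26606*43857 = 1166859342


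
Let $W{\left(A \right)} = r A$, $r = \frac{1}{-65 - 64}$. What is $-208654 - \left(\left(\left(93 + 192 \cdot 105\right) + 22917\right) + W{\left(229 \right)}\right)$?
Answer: $- \frac{32485067}{129} \approx -2.5182 \cdot 10^{5}$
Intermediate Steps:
$r = - \frac{1}{129}$ ($r = \frac{1}{-129} = - \frac{1}{129} \approx -0.0077519$)
$W{\left(A \right)} = - \frac{A}{129}$
$-208654 - \left(\left(\left(93 + 192 \cdot 105\right) + 22917\right) + W{\left(229 \right)}\right) = -208654 - \left(\left(\left(93 + 192 \cdot 105\right) + 22917\right) - \frac{229}{129}\right) = -208654 - \left(\left(\left(93 + 20160\right) + 22917\right) - \frac{229}{129}\right) = -208654 - \left(\left(20253 + 22917\right) - \frac{229}{129}\right) = -208654 - \left(43170 - \frac{229}{129}\right) = -208654 - \frac{5568701}{129} = - \frac{32485067}{129}$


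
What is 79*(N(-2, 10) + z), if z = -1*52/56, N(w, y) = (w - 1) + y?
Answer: 6715/14 ≈ 479.64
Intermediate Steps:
N(w, y) = -1 + w + y (N(w, y) = (-1 + w) + y = -1 + w + y)
z = -13/14 (z = -52*1/56 = -13/14 ≈ -0.92857)
79*(N(-2, 10) + z) = 79*((-1 - 2 + 10) - 13/14) = 79*(7 - 13/14) = 79*(85/14) = 6715/14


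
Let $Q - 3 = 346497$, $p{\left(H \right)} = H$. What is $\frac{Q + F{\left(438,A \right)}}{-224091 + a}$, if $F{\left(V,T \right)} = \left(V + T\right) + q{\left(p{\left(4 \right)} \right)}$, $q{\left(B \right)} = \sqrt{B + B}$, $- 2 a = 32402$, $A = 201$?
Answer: $- \frac{26703}{18484} - \frac{\sqrt{2}}{120146} \approx -1.4447$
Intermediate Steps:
$a = -16201$ ($a = \left(- \frac{1}{2}\right) 32402 = -16201$)
$Q = 346500$ ($Q = 3 + 346497 = 346500$)
$q{\left(B \right)} = \sqrt{2} \sqrt{B}$ ($q{\left(B \right)} = \sqrt{2 B} = \sqrt{2} \sqrt{B}$)
$F{\left(V,T \right)} = T + V + 2 \sqrt{2}$ ($F{\left(V,T \right)} = \left(V + T\right) + \sqrt{2} \sqrt{4} = \left(T + V\right) + \sqrt{2} \cdot 2 = \left(T + V\right) + 2 \sqrt{2} = T + V + 2 \sqrt{2}$)
$\frac{Q + F{\left(438,A \right)}}{-224091 + a} = \frac{346500 + \left(201 + 438 + 2 \sqrt{2}\right)}{-224091 - 16201} = \frac{346500 + \left(639 + 2 \sqrt{2}\right)}{-240292} = \left(347139 + 2 \sqrt{2}\right) \left(- \frac{1}{240292}\right) = - \frac{26703}{18484} - \frac{\sqrt{2}}{120146}$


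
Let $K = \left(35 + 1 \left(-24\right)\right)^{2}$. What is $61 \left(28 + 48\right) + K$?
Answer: $4757$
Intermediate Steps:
$K = 121$ ($K = \left(35 - 24\right)^{2} = 11^{2} = 121$)
$61 \left(28 + 48\right) + K = 61 \left(28 + 48\right) + 121 = 61 \cdot 76 + 121 = 4636 + 121 = 4757$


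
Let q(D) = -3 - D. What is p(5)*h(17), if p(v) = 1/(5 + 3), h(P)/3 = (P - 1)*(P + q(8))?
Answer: 36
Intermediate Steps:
h(P) = 3*(-1 + P)*(-11 + P) (h(P) = 3*((P - 1)*(P + (-3 - 1*8))) = 3*((-1 + P)*(P + (-3 - 8))) = 3*((-1 + P)*(P - 11)) = 3*((-1 + P)*(-11 + P)) = 3*(-1 + P)*(-11 + P))
p(v) = ⅛ (p(v) = 1/8 = ⅛)
p(5)*h(17) = (33 - 36*17 + 3*17²)/8 = (33 - 612 + 3*289)/8 = (33 - 612 + 867)/8 = (⅛)*288 = 36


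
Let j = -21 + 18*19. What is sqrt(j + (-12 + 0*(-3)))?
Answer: sqrt(309) ≈ 17.578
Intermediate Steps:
j = 321 (j = -21 + 342 = 321)
sqrt(j + (-12 + 0*(-3))) = sqrt(321 + (-12 + 0*(-3))) = sqrt(321 + (-12 + 0)) = sqrt(321 - 12) = sqrt(309)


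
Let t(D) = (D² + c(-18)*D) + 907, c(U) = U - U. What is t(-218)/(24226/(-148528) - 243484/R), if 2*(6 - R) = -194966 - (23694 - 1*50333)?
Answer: -605461478158776/38203281859 ≈ -15848.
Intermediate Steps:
c(U) = 0
R = 168339/2 (R = 6 - (-194966 - (23694 - 1*50333))/2 = 6 - (-194966 - (23694 - 50333))/2 = 6 - (-194966 - 1*(-26639))/2 = 6 - (-194966 + 26639)/2 = 6 - ½*(-168327) = 6 + 168327/2 = 168339/2 ≈ 84170.)
t(D) = 907 + D² (t(D) = (D² + 0*D) + 907 = (D² + 0) + 907 = D² + 907 = 907 + D²)
t(-218)/(24226/(-148528) - 243484/R) = (907 + (-218)²)/(24226/(-148528) - 243484/168339/2) = (907 + 47524)/(24226*(-1/148528) - 243484*2/168339) = 48431/(-12113/74264 - 486968/168339) = 48431/(-38203281859/12501527496) = 48431*(-12501527496/38203281859) = -605461478158776/38203281859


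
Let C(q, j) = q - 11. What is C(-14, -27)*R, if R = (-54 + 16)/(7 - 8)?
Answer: -950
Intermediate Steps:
C(q, j) = -11 + q
R = 38 (R = -38/(-1) = -38*(-1) = 38)
C(-14, -27)*R = (-11 - 14)*38 = -25*38 = -950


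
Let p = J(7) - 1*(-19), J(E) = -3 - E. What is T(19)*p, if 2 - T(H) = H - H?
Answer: 18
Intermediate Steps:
T(H) = 2 (T(H) = 2 - (H - H) = 2 - 1*0 = 2 + 0 = 2)
p = 9 (p = (-3 - 1*7) - 1*(-19) = (-3 - 7) + 19 = -10 + 19 = 9)
T(19)*p = 2*9 = 18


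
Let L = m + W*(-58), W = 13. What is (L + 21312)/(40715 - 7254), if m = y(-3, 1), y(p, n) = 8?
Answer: 20566/33461 ≈ 0.61463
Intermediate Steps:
m = 8
L = -746 (L = 8 + 13*(-58) = 8 - 754 = -746)
(L + 21312)/(40715 - 7254) = (-746 + 21312)/(40715 - 7254) = 20566/33461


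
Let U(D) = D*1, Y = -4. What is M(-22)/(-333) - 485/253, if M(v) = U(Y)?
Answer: -160493/84249 ≈ -1.9050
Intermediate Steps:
U(D) = D
M(v) = -4
M(-22)/(-333) - 485/253 = -4/(-333) - 485/253 = -4*(-1/333) - 485*1/253 = 4/333 - 485/253 = -160493/84249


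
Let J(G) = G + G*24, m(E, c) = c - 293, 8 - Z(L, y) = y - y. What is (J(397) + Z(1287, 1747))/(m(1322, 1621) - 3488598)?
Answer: -9933/3487270 ≈ -0.0028484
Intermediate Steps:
Z(L, y) = 8 (Z(L, y) = 8 - (y - y) = 8 - 1*0 = 8 + 0 = 8)
m(E, c) = -293 + c
J(G) = 25*G (J(G) = G + 24*G = 25*G)
(J(397) + Z(1287, 1747))/(m(1322, 1621) - 3488598) = (25*397 + 8)/((-293 + 1621) - 3488598) = (9925 + 8)/(1328 - 3488598) = 9933/(-3487270) = 9933*(-1/3487270) = -9933/3487270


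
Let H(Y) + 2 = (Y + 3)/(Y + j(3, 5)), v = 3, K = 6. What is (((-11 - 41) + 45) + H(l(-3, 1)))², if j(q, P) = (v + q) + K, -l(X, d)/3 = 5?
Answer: 25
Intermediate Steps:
l(X, d) = -15 (l(X, d) = -3*5 = -15)
j(q, P) = 9 + q (j(q, P) = (3 + q) + 6 = 9 + q)
H(Y) = -2 + (3 + Y)/(12 + Y) (H(Y) = -2 + (Y + 3)/(Y + (9 + 3)) = -2 + (3 + Y)/(Y + 12) = -2 + (3 + Y)/(12 + Y))
(((-11 - 41) + 45) + H(l(-3, 1)))² = (((-11 - 41) + 45) + (-21 - 1*(-15))/(12 - 15))² = ((-52 + 45) + (-21 + 15)/(-3))² = (-7 - ⅓*(-6))² = (-7 + 2)² = (-5)² = 25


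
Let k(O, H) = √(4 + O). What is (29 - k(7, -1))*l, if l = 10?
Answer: 290 - 10*√11 ≈ 256.83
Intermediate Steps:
(29 - k(7, -1))*l = (29 - √(4 + 7))*10 = (29 - √11)*10 = 290 - 10*√11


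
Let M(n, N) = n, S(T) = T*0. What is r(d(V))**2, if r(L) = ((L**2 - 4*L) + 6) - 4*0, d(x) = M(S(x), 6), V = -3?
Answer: 36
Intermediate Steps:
S(T) = 0
d(x) = 0
r(L) = 6 + L**2 - 4*L (r(L) = (6 + L**2 - 4*L) + 0 = 6 + L**2 - 4*L)
r(d(V))**2 = (6 + 0**2 - 4*0)**2 = (6 + 0 + 0)**2 = 6**2 = 36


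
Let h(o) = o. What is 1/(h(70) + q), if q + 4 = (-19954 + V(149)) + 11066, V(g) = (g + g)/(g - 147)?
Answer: -1/8673 ≈ -0.00011530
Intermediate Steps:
V(g) = 2*g/(-147 + g) (V(g) = (2*g)/(-147 + g) = 2*g/(-147 + g))
q = -8743 (q = -4 + ((-19954 + 2*149/(-147 + 149)) + 11066) = -4 + ((-19954 + 2*149/2) + 11066) = -4 + ((-19954 + 2*149*(½)) + 11066) = -4 + ((-19954 + 149) + 11066) = -4 + (-19805 + 11066) = -4 - 8739 = -8743)
1/(h(70) + q) = 1/(70 - 8743) = 1/(-8673) = -1/8673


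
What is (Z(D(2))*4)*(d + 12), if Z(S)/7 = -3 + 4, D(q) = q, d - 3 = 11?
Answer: 728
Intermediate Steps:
d = 14 (d = 3 + 11 = 14)
Z(S) = 7 (Z(S) = 7*(-3 + 4) = 7*1 = 7)
(Z(D(2))*4)*(d + 12) = (7*4)*(14 + 12) = 28*26 = 728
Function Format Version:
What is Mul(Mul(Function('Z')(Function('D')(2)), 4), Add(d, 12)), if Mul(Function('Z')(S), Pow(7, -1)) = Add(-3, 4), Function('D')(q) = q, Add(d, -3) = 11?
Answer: 728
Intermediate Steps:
d = 14 (d = Add(3, 11) = 14)
Function('Z')(S) = 7 (Function('Z')(S) = Mul(7, Add(-3, 4)) = Mul(7, 1) = 7)
Mul(Mul(Function('Z')(Function('D')(2)), 4), Add(d, 12)) = Mul(Mul(7, 4), Add(14, 12)) = Mul(28, 26) = 728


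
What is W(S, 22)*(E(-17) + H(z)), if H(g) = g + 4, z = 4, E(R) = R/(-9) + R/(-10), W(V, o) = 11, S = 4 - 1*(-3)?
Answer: 11473/90 ≈ 127.48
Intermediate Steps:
S = 7 (S = 4 + 3 = 7)
E(R) = -19*R/90 (E(R) = R*(-⅑) + R*(-⅒) = -R/9 - R/10 = -19*R/90)
H(g) = 4 + g
W(S, 22)*(E(-17) + H(z)) = 11*(-19/90*(-17) + (4 + 4)) = 11*(323/90 + 8) = 11*(1043/90) = 11473/90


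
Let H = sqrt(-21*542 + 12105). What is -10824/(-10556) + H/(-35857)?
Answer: 2706/2639 - sqrt(723)/35857 ≈ 1.0246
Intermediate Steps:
H = sqrt(723) (H = sqrt(-11382 + 12105) = sqrt(723) ≈ 26.889)
-10824/(-10556) + H/(-35857) = -10824/(-10556) + sqrt(723)/(-35857) = -10824*(-1/10556) + sqrt(723)*(-1/35857) = 2706/2639 - sqrt(723)/35857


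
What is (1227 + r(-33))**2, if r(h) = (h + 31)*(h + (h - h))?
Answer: 1671849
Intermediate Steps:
r(h) = h*(31 + h) (r(h) = (31 + h)*(h + 0) = (31 + h)*h = h*(31 + h))
(1227 + r(-33))**2 = (1227 - 33*(31 - 33))**2 = (1227 - 33*(-2))**2 = (1227 + 66)**2 = 1293**2 = 1671849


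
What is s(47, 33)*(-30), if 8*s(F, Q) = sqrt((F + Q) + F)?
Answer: -15*sqrt(127)/4 ≈ -42.260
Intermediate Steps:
s(F, Q) = sqrt(Q + 2*F)/8 (s(F, Q) = sqrt((F + Q) + F)/8 = sqrt(Q + 2*F)/8)
s(47, 33)*(-30) = (sqrt(33 + 2*47)/8)*(-30) = (sqrt(33 + 94)/8)*(-30) = (sqrt(127)/8)*(-30) = -15*sqrt(127)/4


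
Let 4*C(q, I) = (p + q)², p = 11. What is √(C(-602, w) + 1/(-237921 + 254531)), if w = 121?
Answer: √24090967161635/16610 ≈ 295.50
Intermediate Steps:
C(q, I) = (11 + q)²/4
√(C(-602, w) + 1/(-237921 + 254531)) = √((11 - 602)²/4 + 1/(-237921 + 254531)) = √((¼)*(-591)² + 1/16610) = √((¼)*349281 + 1/16610) = √(349281/4 + 1/16610) = √(2900778707/33220) = √24090967161635/16610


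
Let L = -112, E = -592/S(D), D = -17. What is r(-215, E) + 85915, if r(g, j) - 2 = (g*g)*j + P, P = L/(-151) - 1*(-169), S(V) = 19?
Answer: -3885162338/2869 ≈ -1.3542e+6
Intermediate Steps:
E = -592/19 ≈ -31.158
P = 25631/151 (P = -112/(-151) - 1*(-169) = -112*(-1/151) + 169 = 112/151 + 169 = 25631/151 ≈ 169.74)
r(g, j) = 25933/151 + j*g² (r(g, j) = 2 + ((g*g)*j + 25631/151) = 2 + (g²*j + 25631/151) = 2 + (j*g² + 25631/151) = 2 + (25631/151 + j*g²) = 25933/151 + j*g²)
r(-215, E) + 85915 = (25933/151 - 592/19*(-215)²) + 85915 = (25933/151 - 592/19*46225) + 85915 = (25933/151 - 27365200/19) + 85915 = -4131652473/2869 + 85915 = -3885162338/2869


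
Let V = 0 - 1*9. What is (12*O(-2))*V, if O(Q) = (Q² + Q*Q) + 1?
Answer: -972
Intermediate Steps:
O(Q) = 1 + 2*Q² (O(Q) = (Q² + Q²) + 1 = 2*Q² + 1 = 1 + 2*Q²)
V = -9 (V = 0 - 9 = -9)
(12*O(-2))*V = (12*(1 + 2*(-2)²))*(-9) = (12*(1 + 2*4))*(-9) = (12*(1 + 8))*(-9) = (12*9)*(-9) = 108*(-9) = -972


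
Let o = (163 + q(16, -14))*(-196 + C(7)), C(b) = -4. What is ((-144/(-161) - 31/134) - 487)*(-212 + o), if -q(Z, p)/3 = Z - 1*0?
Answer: 17396122314/1541 ≈ 1.1289e+7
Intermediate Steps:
q(Z, p) = -3*Z (q(Z, p) = -3*(Z - 1*0) = -3*(Z + 0) = -3*Z)
o = -23000 (o = (163 - 3*16)*(-196 - 4) = (163 - 48)*(-200) = 115*(-200) = -23000)
((-144/(-161) - 31/134) - 487)*(-212 + o) = ((-144/(-161) - 31/134) - 487)*(-212 - 23000) = ((-144*(-1/161) - 31*1/134) - 487)*(-23212) = ((144/161 - 31/134) - 487)*(-23212) = (14305/21574 - 487)*(-23212) = -10492233/21574*(-23212) = 17396122314/1541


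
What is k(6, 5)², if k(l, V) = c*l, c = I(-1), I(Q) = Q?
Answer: 36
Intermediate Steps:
c = -1
k(l, V) = -l
k(6, 5)² = (-1*6)² = (-6)² = 36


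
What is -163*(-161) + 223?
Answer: 26466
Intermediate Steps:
-163*(-161) + 223 = 26243 + 223 = 26466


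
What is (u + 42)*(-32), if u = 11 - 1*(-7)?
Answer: -1920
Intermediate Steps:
u = 18 (u = 11 + 7 = 18)
(u + 42)*(-32) = (18 + 42)*(-32) = 60*(-32) = -1920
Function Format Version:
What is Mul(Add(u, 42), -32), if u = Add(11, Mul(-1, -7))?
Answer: -1920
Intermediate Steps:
u = 18 (u = Add(11, 7) = 18)
Mul(Add(u, 42), -32) = Mul(Add(18, 42), -32) = Mul(60, -32) = -1920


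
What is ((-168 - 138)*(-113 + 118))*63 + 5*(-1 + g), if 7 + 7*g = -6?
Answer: -674830/7 ≈ -96404.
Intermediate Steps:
g = -13/7 (g = -1 + (⅐)*(-6) = -1 - 6/7 = -13/7 ≈ -1.8571)
((-168 - 138)*(-113 + 118))*63 + 5*(-1 + g) = ((-168 - 138)*(-113 + 118))*63 + 5*(-1 - 13/7) = -306*5*63 + 5*(-20/7) = -1530*63 - 100/7 = -96390 - 100/7 = -674830/7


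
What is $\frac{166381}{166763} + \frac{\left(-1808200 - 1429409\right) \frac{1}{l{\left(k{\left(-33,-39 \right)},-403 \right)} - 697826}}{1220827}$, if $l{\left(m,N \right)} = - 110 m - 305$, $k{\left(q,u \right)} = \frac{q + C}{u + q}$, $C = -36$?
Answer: $\frac{1701936102778663823}{1705837144005379837} \approx 0.99771$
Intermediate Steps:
$k{\left(q,u \right)} = \frac{-36 + q}{q + u}$ ($k{\left(q,u \right)} = \frac{q - 36}{u + q} = \frac{-36 + q}{q + u}$)
$l{\left(m,N \right)} = -305 - 110 m$
$\frac{166381}{166763} + \frac{\left(-1808200 - 1429409\right) \frac{1}{l{\left(k{\left(-33,-39 \right)},-403 \right)} - 697826}}{1220827} = \frac{166381}{166763} + \frac{\left(-1808200 - 1429409\right) \frac{1}{\left(-305 - 110 \frac{-36 - 33}{-33 - 39}\right) - 697826}}{1220827} = 166381 \cdot \frac{1}{166763} + - \frac{3237609}{\left(-305 - 110 \frac{1}{-72} \left(-69\right)\right) - 697826} \cdot \frac{1}{1220827} = \frac{166381}{166763} + - \frac{3237609}{\left(-305 - 110 \left(\left(- \frac{1}{72}\right) \left(-69\right)\right)\right) - 697826} \cdot \frac{1}{1220827} = \frac{166381}{166763} + - \frac{3237609}{\left(-305 - \frac{1265}{12}\right) - 697826} \cdot \frac{1}{1220827} = \frac{166381}{166763} + - \frac{3237609}{- \frac{4925}{12} - 697826} \cdot \frac{1}{1220827} = \frac{166381}{166763} + - \frac{3237609}{- \frac{8378837}{12}} \cdot \frac{1}{1220827} = \frac{166381}{166763} + \left(-3237609\right) \left(- \frac{12}{8378837}\right) \frac{1}{1220827} = \frac{166381}{166763} + \frac{38851308}{8378837} \cdot \frac{1}{1220827} = \frac{166381}{166763} + \frac{38851308}{10229110438199} = \frac{1701936102778663823}{1705837144005379837}$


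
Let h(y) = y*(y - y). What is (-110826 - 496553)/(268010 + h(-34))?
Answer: -607379/268010 ≈ -2.2663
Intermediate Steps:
h(y) = 0 (h(y) = y*0 = 0)
(-110826 - 496553)/(268010 + h(-34)) = (-110826 - 496553)/(268010 + 0) = -607379/268010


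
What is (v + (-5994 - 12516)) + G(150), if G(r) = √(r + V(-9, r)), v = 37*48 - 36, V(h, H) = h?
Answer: -16770 + √141 ≈ -16758.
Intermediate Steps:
v = 1740 (v = 1776 - 36 = 1740)
G(r) = √(-9 + r) (G(r) = √(r - 9) = √(-9 + r))
(v + (-5994 - 12516)) + G(150) = (1740 + (-5994 - 12516)) + √(-9 + 150) = (1740 - 18510) + √141 = -16770 + √141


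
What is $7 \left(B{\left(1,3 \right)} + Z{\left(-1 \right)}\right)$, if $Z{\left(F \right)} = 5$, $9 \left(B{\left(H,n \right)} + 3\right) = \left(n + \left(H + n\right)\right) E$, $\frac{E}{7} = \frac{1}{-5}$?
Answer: $\frac{287}{45} \approx 6.3778$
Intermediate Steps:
$E = - \frac{7}{5}$ ($E = \frac{7}{-5} = 7 \left(- \frac{1}{5}\right) = - \frac{7}{5} \approx -1.4$)
$B{\left(H,n \right)} = -3 - \frac{14 n}{45} - \frac{7 H}{45}$ ($B{\left(H,n \right)} = -3 + \frac{\left(n + \left(H + n\right)\right) \left(- \frac{7}{5}\right)}{9} = -3 + \frac{\left(H + 2 n\right) \left(- \frac{7}{5}\right)}{9} = -3 + \frac{- \frac{14 n}{5} - \frac{7 H}{5}}{9} = -3 - \left(\frac{7 H}{45} + \frac{14 n}{45}\right) = -3 - \frac{14 n}{45} - \frac{7 H}{45}$)
$7 \left(B{\left(1,3 \right)} + Z{\left(-1 \right)}\right) = 7 \left(\left(-3 - \frac{14}{15} - \frac{7}{45}\right) + 5\right) = 7 \left(- \frac{184}{45} + 5\right) = 7 \cdot \frac{41}{45} = \frac{287}{45}$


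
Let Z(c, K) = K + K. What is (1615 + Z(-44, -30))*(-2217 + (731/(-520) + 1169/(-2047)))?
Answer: -734571959987/212888 ≈ -3.4505e+6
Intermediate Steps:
Z(c, K) = 2*K
(1615 + Z(-44, -30))*(-2217 + (731/(-520) + 1169/(-2047))) = (1615 + 2*(-30))*(-2217 + (731/(-520) + 1169/(-2047))) = (1615 - 60)*(-2217 + (731*(-1/520) + 1169*(-1/2047))) = 1555*(-2217 + (-731/520 - 1169/2047)) = 1555*(-2217 - 2104237/1064440) = 1555*(-2361967717/1064440) = -734571959987/212888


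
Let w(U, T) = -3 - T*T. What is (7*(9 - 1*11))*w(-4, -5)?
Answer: 392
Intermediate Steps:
w(U, T) = -3 - T²
(7*(9 - 1*11))*w(-4, -5) = (7*(9 - 1*11))*(-3 - 1*(-5)²) = (7*(9 - 11))*(-3 - 1*25) = (7*(-2))*(-3 - 25) = -14*(-28) = 392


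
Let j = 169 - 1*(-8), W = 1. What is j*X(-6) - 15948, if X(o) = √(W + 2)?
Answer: -15948 + 177*√3 ≈ -15641.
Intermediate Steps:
j = 177 (j = 169 + 8 = 177)
X(o) = √3 (X(o) = √(1 + 2) = √3)
j*X(-6) - 15948 = 177*√3 - 15948 = -15948 + 177*√3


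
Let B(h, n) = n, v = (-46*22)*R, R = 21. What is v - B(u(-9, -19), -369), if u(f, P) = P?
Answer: -20883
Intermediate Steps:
v = -21252 (v = -46*22*21 = -1012*21 = -21252)
v - B(u(-9, -19), -369) = -21252 - 1*(-369) = -21252 + 369 = -20883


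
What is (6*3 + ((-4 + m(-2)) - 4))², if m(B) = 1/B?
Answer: 361/4 ≈ 90.250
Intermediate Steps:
(6*3 + ((-4 + m(-2)) - 4))² = (6*3 + ((-4 + 1/(-2)) - 4))² = (18 + ((-4 - ½) - 4))² = (18 + (-9/2 - 4))² = (18 - 17/2)² = (19/2)² = 361/4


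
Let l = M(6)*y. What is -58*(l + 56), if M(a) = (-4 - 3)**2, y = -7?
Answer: 16646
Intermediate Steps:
M(a) = 49 (M(a) = (-7)**2 = 49)
l = -343 (l = 49*(-7) = -343)
-58*(l + 56) = -58*(-343 + 56) = -58*(-287) = 16646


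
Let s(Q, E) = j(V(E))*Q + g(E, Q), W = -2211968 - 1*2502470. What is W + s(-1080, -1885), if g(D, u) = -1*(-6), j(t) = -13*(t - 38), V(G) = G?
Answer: -31713352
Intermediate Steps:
j(t) = 494 - 13*t (j(t) = -13*(-38 + t) = 494 - 13*t)
g(D, u) = 6
W = -4714438 (W = -2211968 - 2502470 = -4714438)
s(Q, E) = 6 + Q*(494 - 13*E) (s(Q, E) = (494 - 13*E)*Q + 6 = Q*(494 - 13*E) + 6 = 6 + Q*(494 - 13*E))
W + s(-1080, -1885) = -4714438 + (6 - 13*(-1080)*(-38 - 1885)) = -4714438 + (6 - 13*(-1080)*(-1923)) = -4714438 + (6 - 26998920) = -4714438 - 26998914 = -31713352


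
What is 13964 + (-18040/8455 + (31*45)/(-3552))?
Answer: 27952880629/2002144 ≈ 13961.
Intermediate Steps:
13964 + (-18040/8455 + (31*45)/(-3552)) = 13964 + (-18040*1/8455 + 1395*(-1/3552)) = 13964 + (-3608/1691 - 465/1184) = 13964 - 5058187/2002144 = 27952880629/2002144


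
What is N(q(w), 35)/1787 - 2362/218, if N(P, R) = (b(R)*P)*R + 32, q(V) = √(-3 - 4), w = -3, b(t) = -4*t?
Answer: -2106959/194783 - 4900*I*√7/1787 ≈ -10.817 - 7.2547*I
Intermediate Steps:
q(V) = I*√7 (q(V) = √(-7) = I*√7)
N(P, R) = 32 - 4*P*R² (N(P, R) = ((-4*R)*P)*R + 32 = (-4*P*R)*R + 32 = -4*P*R² + 32 = 32 - 4*P*R²)
N(q(w), 35)/1787 - 2362/218 = (32 - 4*I*√7*35²)/1787 - 2362/218 = (32 - 4*I*√7*1225)*(1/1787) - 2362*1/218 = (32 - 4900*I*√7)*(1/1787) - 1181/109 = (32/1787 - 4900*I*√7/1787) - 1181/109 = -2106959/194783 - 4900*I*√7/1787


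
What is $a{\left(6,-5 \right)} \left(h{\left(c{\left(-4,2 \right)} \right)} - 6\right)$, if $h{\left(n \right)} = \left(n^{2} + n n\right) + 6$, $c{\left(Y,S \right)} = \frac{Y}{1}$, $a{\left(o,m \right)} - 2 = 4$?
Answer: $192$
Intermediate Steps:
$a{\left(o,m \right)} = 6$ ($a{\left(o,m \right)} = 2 + 4 = 6$)
$c{\left(Y,S \right)} = Y$ ($c{\left(Y,S \right)} = Y 1 = Y$)
$h{\left(n \right)} = 6 + 2 n^{2}$ ($h{\left(n \right)} = \left(n^{2} + n^{2}\right) + 6 = 2 n^{2} + 6 = 6 + 2 n^{2}$)
$a{\left(6,-5 \right)} \left(h{\left(c{\left(-4,2 \right)} \right)} - 6\right) = 6 \left(\left(6 + 2 \left(-4\right)^{2}\right) - 6\right) = 6 \left(\left(6 + 2 \cdot 16\right) - 6\right) = 6 \left(\left(6 + 32\right) - 6\right) = 6 \left(38 - 6\right) = 6 \cdot 32 = 192$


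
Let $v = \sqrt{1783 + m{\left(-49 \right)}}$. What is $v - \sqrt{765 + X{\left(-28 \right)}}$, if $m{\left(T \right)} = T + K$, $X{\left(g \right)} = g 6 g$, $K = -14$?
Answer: $- \sqrt{5469} + 2 \sqrt{430} \approx -32.48$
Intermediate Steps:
$X{\left(g \right)} = 6 g^{2}$ ($X{\left(g \right)} = 6 g g = 6 g^{2}$)
$m{\left(T \right)} = -14 + T$ ($m{\left(T \right)} = T - 14 = -14 + T$)
$v = 2 \sqrt{430}$ ($v = \sqrt{1783 - 63} = \sqrt{1720} = 2 \sqrt{430} \approx 41.473$)
$v - \sqrt{765 + X{\left(-28 \right)}} = 2 \sqrt{430} - \sqrt{765 + 6 \left(-28\right)^{2}} = 2 \sqrt{430} - \sqrt{765 + 6 \cdot 784} = 2 \sqrt{430} - \sqrt{765 + 4704} = 2 \sqrt{430} - \sqrt{5469} = - \sqrt{5469} + 2 \sqrt{430}$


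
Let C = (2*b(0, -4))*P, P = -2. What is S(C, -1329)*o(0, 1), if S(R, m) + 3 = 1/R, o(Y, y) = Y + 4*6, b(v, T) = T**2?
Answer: -579/8 ≈ -72.375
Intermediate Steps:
o(Y, y) = 24 + Y (o(Y, y) = Y + 24 = 24 + Y)
C = -64 (C = (2*(-4)**2)*(-2) = (2*16)*(-2) = 32*(-2) = -64)
S(R, m) = -3 + 1/R
S(C, -1329)*o(0, 1) = (-3 + 1/(-64))*(24 + 0) = (-3 - 1/64)*24 = -193/64*24 = -579/8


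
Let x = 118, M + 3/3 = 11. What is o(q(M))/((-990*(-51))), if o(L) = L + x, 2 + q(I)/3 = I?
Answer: 71/25245 ≈ 0.0028124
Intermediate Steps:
M = 10 (M = -1 + 11 = 10)
q(I) = -6 + 3*I
o(L) = 118 + L (o(L) = L + 118 = 118 + L)
o(q(M))/((-990*(-51))) = (118 + (-6 + 3*10))/((-990*(-51))) = (118 + (-6 + 30))/50490 = (118 + 24)*(1/50490) = 142*(1/50490) = 71/25245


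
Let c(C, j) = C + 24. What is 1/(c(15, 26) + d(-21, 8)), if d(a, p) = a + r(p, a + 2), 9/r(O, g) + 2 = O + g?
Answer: 13/225 ≈ 0.057778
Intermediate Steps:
c(C, j) = 24 + C
r(O, g) = 9/(-2 + O + g) (r(O, g) = 9/(-2 + (O + g)) = 9/(-2 + O + g))
d(a, p) = a + 9/(a + p) (d(a, p) = a + 9/(-2 + p + (a + 2)) = a + 9/(-2 + p + (2 + a)) = a + 9/(a + p))
1/(c(15, 26) + d(-21, 8)) = 1/((24 + 15) + (9 - 21*(-21 + 8))/(-21 + 8)) = 1/(39 + (9 - 21*(-13))/(-13)) = 1/(39 - (9 + 273)/13) = 1/(39 - 1/13*282) = 1/(39 - 282/13) = 1/(225/13) = 13/225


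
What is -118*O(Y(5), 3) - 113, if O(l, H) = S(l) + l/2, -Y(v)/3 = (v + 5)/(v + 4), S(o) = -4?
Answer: 1667/3 ≈ 555.67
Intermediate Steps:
Y(v) = -3*(5 + v)/(4 + v) (Y(v) = -3*(v + 5)/(v + 4) = -3*(5 + v)/(4 + v))
O(l, H) = -4 + l/2
-118*O(Y(5), 3) - 113 = -118*(-4 + (3*(-5 - 1*5)/(4 + 5))/2) - 113 = -118*(-4 + (3*(-5 - 5)/9)/2) - 113 = -118*(-4 + (3*(⅑)*(-10))/2) - 113 = -118*(-4 + (½)*(-10/3)) - 113 = -118*(-4 - 5/3) - 113 = -118*(-17/3) - 113 = 2006/3 - 113 = 1667/3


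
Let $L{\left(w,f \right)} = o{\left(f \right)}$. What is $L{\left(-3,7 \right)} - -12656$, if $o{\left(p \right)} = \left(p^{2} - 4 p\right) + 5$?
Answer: $12682$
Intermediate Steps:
$o{\left(p \right)} = 5 + p^{2} - 4 p$
$L{\left(w,f \right)} = 5 + f^{2} - 4 f$
$L{\left(-3,7 \right)} - -12656 = \left(5 + 7^{2} - 28\right) - -12656 = \left(5 + 49 - 28\right) + 12656 = 26 + 12656 = 12682$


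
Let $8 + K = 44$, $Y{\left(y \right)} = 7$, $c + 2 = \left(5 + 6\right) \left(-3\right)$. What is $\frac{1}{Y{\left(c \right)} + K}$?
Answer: $\frac{1}{43} \approx 0.023256$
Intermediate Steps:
$c = -35$ ($c = -2 + \left(5 + 6\right) \left(-3\right) = -2 + 11 \left(-3\right) = -2 - 33 = -35$)
$K = 36$ ($K = -8 + 44 = 36$)
$\frac{1}{Y{\left(c \right)} + K} = \frac{1}{7 + 36} = \frac{1}{43}$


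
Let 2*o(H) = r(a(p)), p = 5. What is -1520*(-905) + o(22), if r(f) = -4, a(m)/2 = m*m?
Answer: 1375598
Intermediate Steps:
a(m) = 2*m² (a(m) = 2*(m*m) = 2*m²)
o(H) = -2 (o(H) = (½)*(-4) = -2)
-1520*(-905) + o(22) = -1520*(-905) - 2 = 1375600 - 2 = 1375598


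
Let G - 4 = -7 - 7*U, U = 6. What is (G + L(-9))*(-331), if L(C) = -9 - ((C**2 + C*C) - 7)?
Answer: 69179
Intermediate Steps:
L(C) = -2 - 2*C**2 (L(C) = -9 - ((C**2 + C**2) - 7) = -9 - (2*C**2 - 7) = -9 - (-7 + 2*C**2) = -9 + (7 - 2*C**2) = -2 - 2*C**2)
G = -45 (G = 4 + (-7 - 7*6) = 4 + (-7 - 42) = 4 - 49 = -45)
(G + L(-9))*(-331) = (-45 + (-2 - 2*(-9)**2))*(-331) = (-45 + (-2 - 2*81))*(-331) = (-45 + (-2 - 162))*(-331) = (-45 - 164)*(-331) = -209*(-331) = 69179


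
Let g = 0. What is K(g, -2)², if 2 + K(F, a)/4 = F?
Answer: 64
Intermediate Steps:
K(F, a) = -8 + 4*F
K(g, -2)² = (-8 + 4*0)² = (-8 + 0)² = (-8)² = 64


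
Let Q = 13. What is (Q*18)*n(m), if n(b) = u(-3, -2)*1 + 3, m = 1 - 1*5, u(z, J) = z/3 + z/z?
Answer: 702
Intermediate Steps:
u(z, J) = 1 + z/3 (u(z, J) = z*(1/3) + 1 = z/3 + 1 = 1 + z/3)
m = -4 (m = 1 - 5 = -4)
n(b) = 3 (n(b) = (1 + (1/3)*(-3))*1 + 3 = (1 - 1)*1 + 3 = 0*1 + 3 = 0 + 3 = 3)
(Q*18)*n(m) = (13*18)*3 = 234*3 = 702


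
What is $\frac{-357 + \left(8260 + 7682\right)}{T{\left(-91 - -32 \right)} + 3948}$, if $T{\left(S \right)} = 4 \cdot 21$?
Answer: $\frac{5195}{1344} \approx 3.8653$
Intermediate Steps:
$T{\left(S \right)} = 84$
$\frac{-357 + \left(8260 + 7682\right)}{T{\left(-91 - -32 \right)} + 3948} = \frac{-357 + \left(8260 + 7682\right)}{84 + 3948} = \frac{-357 + 15942}{4032} = 15585 \cdot \frac{1}{4032} = \frac{5195}{1344}$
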